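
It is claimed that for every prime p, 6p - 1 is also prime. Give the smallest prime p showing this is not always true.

For p = 2, 3, 5, 7 the conclusion holds.
p = 11: 6p - 1 = 65 = 5 × 13, not prime.

p = 11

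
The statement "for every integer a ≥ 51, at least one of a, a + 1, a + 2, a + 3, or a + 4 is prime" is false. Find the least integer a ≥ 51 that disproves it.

a = 54

Check each integer a ≥ 51 in order until a, a + 1, a + 2, a + 3, a + 4 are all composite.
For a = 51, 52, 53 the conclusion holds.
a = 54: 54 = 2 × 27; 55 = 5 × 11; 56 = 2 × 28; 57 = 3 × 19; 58 = 2 × 29 — all composite.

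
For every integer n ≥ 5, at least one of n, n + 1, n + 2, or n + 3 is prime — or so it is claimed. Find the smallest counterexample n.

n = 24

A counterexample is any integer n ≥ 5 such that n, n + 1, n + 2, n + 3 are all composite; we check each in order.
For n = 5, 6, 7, 8, …, 21, 22, 23 the conclusion holds.
n = 24: 24 = 2 × 12; 25 = 5 × 5; 26 = 2 × 13; 27 = 3 × 9 — all composite.
So n = 24 is the smallest counterexample.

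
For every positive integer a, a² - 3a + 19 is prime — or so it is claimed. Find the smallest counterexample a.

a = 18

Check each positive integer a in order until a² - 3a + 19 is not prime.
For a = 1, 2, 3, 4, …, 15, 16, 17 the conclusion holds.
a = 18: a² - 3a + 19 = 289 = 17 × 17, composite.
Hence a = 18 is a counterexample.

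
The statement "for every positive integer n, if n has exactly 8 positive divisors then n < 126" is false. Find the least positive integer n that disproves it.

n = 128

We need the least positive integer n for which n has exactly 8 positive divisors but the claim fails.
For n = 24, 30, 40, 42, …, 105, 110, 114 the conclusion holds.
n = 128: τ(128) = 8; 128 ≥ 126.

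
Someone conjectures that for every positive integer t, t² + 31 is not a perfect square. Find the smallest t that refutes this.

Check each positive integer t in order until t² + 31 is a perfect square.
The first 14 eligible values, up to t = 14, all satisfy the conclusion.
t = 15: 15² + 31 = 256 = 16², a perfect square.

t = 15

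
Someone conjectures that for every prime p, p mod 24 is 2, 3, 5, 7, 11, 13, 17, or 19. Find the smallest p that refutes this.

We need the least prime p for which the claim fails.
p = 2: 2 mod 24 = 2.
p = 3: 3 mod 24 = 3.
p = 5: 5 mod 24 = 5.
p = 7: 7 mod 24 = 7.
p = 11: 11 mod 24 = 11.
p = 13: 13 mod 24 = 13.
p = 17: 17 mod 24 = 17.
p = 19: 19 mod 24 = 19.
p = 23: 23 mod 24 = 23 — not in {2, 3, 5, 7, 11, 13, 17, 19}.
Thus p = 23 disproves the claim, and no smaller p works.

p = 23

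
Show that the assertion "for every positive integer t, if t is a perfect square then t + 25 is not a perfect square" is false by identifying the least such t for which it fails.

A counterexample is any positive integer t such that t is a perfect square but t + 25 is a perfect square; we check each in order.
For t = 1, 4, 9, 16, …, 81, 100, 121 the conclusion holds.
t = 144: 144 = 12² and 144 + 25 = 169 = 13².
Hence t = 144 is a counterexample.

t = 144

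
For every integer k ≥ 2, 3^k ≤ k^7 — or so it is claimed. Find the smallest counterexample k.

k = 19

A counterexample is any integer k ≥ 2 such that 3^k > k^7; we check each in order.
The first 17 eligible values, up to k = 18, all satisfy the conclusion.
k = 19: 3^k = 1162261467 and k^7 = 893871739, so 1162261467 > 893871739.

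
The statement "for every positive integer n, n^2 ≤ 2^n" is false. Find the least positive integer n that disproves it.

We need the least positive integer n for which n^2 > 2^n.
For n = 1, 2 the conclusion holds.
n = 3: n^2 = 9 and 2^n = 8, so 9 > 8.
Hence n = 3 is a counterexample.

n = 3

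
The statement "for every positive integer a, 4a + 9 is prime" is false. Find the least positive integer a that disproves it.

For a = 1, 2 the conclusion holds.
a = 3: 4a + 9 = 21 = 3 × 7, composite.
So a = 3 is the smallest counterexample.

a = 3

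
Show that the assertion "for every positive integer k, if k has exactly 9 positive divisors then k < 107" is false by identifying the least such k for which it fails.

k = 36: τ(36) = 9; 36 < 107.
k = 100: τ(100) = 9; 100 < 107.
k = 196: τ(196) = 9; 196 ≥ 107.

k = 196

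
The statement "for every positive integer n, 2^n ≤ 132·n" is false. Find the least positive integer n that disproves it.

For n = 1, 2, 3, 4, 5, 6, 7, 8, 9, 10 the conclusion holds.
n = 11: 2^n = 2048 and 132·n = 1452, so 2048 > 1452.
Hence n = 11 is a counterexample.

n = 11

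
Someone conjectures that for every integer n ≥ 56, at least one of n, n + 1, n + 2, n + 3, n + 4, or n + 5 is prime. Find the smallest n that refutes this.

n = 90

Check each integer n ≥ 56 in order until n, n + 1, n + 2, n + 3, n + 4, n + 5 are all composite.
The first 34 eligible values, up to n = 89, all satisfy the conclusion.
n = 90: 90 = 2 × 45; 91 = 7 × 13; 92 = 2 × 46; 93 = 3 × 31; 94 = 2 × 47; 95 = 5 × 19 — all composite.
Hence n = 90 is a counterexample.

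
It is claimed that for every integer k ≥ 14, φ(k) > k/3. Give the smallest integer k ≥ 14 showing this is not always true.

k = 18

k = 14: φ(14) = 6 and 14/3 = 14/3, so φ(14) > 14/3.
k = 15: φ(15) = 8 and 15/3 = 5, so φ(15) > 15/3.
k = 16: φ(16) = 8 and 16/3 = 16/3, so φ(16) > 16/3.
k = 17: φ(17) = 16 and 17/3 = 17/3, so φ(17) > 17/3.
k = 18: φ(18) = 6 and 18/3 = 6, so φ(18) ≤ 18/3.
So k = 18 is the smallest counterexample.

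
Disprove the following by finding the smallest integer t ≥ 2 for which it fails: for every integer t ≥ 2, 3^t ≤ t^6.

For t = 2, 3, 4, 5, …, 12, 13, 14 the conclusion holds.
t = 15: 3^t = 14348907 and t^6 = 11390625, so 14348907 > 11390625.
Thus t = 15 disproves the claim, and no smaller t works.

t = 15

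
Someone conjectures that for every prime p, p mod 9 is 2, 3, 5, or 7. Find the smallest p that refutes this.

We need the least prime p for which the claim fails.
For p = 2, 3, 5, 7, 11 the conclusion holds.
p = 13: 13 mod 9 = 4 — not in {2, 3, 5, 7}.
Hence p = 13 is a counterexample.

p = 13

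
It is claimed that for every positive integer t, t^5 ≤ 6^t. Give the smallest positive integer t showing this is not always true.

t = 1: t^5 = 1 and 6^t = 6, so 1 ≤ 6.
t = 2: t^5 = 32 and 6^t = 36, so 32 ≤ 36.
t = 3: t^5 = 243 and 6^t = 216, so 243 > 216.

t = 3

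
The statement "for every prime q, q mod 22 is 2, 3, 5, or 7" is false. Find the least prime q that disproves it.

We need the least prime q for which the claim fails.
q = 2: 2 mod 22 = 2.
q = 3: 3 mod 22 = 3.
q = 5: 5 mod 22 = 5.
q = 7: 7 mod 22 = 7.
q = 11: 11 mod 22 = 11 — not in {2, 3, 5, 7}.

q = 11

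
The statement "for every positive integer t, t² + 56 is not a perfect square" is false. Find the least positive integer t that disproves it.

t = 5

A counterexample is any positive integer t such that t² + 56 is a perfect square; we check each in order.
t = 1: 1² + 56 = 57, not a perfect square.
t = 2: 2² + 56 = 60, not a perfect square.
t = 3: 3² + 56 = 65, not a perfect square.
t = 4: 4² + 56 = 72, not a perfect square.
t = 5: 5² + 56 = 81 = 9², a perfect square.
Thus t = 5 disproves the claim, and no smaller t works.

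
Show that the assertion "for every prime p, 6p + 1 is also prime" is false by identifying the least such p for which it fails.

p = 19

Check each prime p in order until 6p + 1 is not prime.
p = 2: 6p + 1 = 13, prime.
p = 3: 6p + 1 = 19, prime.
p = 5: 6p + 1 = 31, prime.
p = 7: 6p + 1 = 43, prime.
p = 11: 6p + 1 = 67, prime.
p = 13: 6p + 1 = 79, prime.
p = 17: 6p + 1 = 103, prime.
p = 19: 6p + 1 = 115 = 5 × 23, not prime.
Thus p = 19 disproves the claim, and no smaller p works.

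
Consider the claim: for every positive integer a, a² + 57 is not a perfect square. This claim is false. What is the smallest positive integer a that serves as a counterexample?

a = 8

A counterexample is any positive integer a such that a² + 57 is a perfect square; we check each in order.
For a = 1, 2, 3, 4, 5, 6, 7 the conclusion holds.
a = 8: 8² + 57 = 121 = 11², a perfect square.
Thus a = 8 disproves the claim, and no smaller a works.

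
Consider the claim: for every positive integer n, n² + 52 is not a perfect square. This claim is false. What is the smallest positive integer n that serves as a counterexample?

n = 12

For n = 1, 2, 3, 4, …, 9, 10, 11 the conclusion holds.
n = 12: 12² + 52 = 196 = 14², a perfect square.
Hence n = 12 is a counterexample.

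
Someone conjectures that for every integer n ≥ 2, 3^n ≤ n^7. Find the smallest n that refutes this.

For n = 2, 3, 4, 5, …, 16, 17, 18 the conclusion holds.
n = 19: 3^n = 1162261467 and n^7 = 893871739, so 1162261467 > 893871739.

n = 19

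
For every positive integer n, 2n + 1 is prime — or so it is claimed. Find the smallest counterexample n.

n = 4

We need the least positive integer n for which 2n + 1 is not prime.
n = 1: 2n + 1 = 3, prime.
n = 2: 2n + 1 = 5, prime.
n = 3: 2n + 1 = 7, prime.
n = 4: 2n + 1 = 9 = 3 × 3, composite.
Hence n = 4 is a counterexample.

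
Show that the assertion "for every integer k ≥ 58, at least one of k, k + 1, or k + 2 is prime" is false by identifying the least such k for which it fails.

Check each integer k ≥ 58 in order until k, k + 1, k + 2 are all composite.
For k = 58, 59, 60, 61 the conclusion holds.
k = 62: 62 = 2 × 31; 63 = 3 × 21; 64 = 2 × 32 — all composite.
Thus k = 62 disproves the claim, and no smaller k works.

k = 62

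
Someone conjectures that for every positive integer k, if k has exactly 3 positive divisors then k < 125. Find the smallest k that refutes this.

k = 169

k = 4: τ(4) = 3; 4 < 125.
k = 9: τ(9) = 3; 9 < 125.
k = 25: τ(25) = 3; 25 < 125.
k = 49: τ(49) = 3; 49 < 125.
k = 121: τ(121) = 3; 121 < 125.
k = 169: τ(169) = 3; 169 ≥ 125.
Thus k = 169 disproves the claim, and no smaller k works.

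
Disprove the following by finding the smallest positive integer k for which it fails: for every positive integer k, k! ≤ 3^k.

Check each positive integer k in order until k! > 3^k.
The first 6 eligible values, up to k = 6, all satisfy the conclusion.
k = 7: k! = 5040 and 3^k = 2187, so 5040 > 2187.
Hence k = 7 is a counterexample.

k = 7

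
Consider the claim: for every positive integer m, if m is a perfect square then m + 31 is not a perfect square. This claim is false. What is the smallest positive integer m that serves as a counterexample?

m = 225

A counterexample is any positive integer m such that m is a perfect square but m + 31 is a perfect square; we check each in order.
For m = 1, 4, 9, 16, …, 144, 169, 196 the conclusion holds.
m = 225: 225 = 15² and 225 + 31 = 256 = 16².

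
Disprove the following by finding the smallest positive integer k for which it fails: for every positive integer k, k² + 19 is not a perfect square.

We need the least positive integer k for which k² + 19 is a perfect square.
k = 1: 1² + 19 = 20, not a perfect square.
k = 2: 2² + 19 = 23, not a perfect square.
k = 3: 3² + 19 = 28, not a perfect square.
k = 4: 4² + 19 = 35, not a perfect square.
k = 5: 5² + 19 = 44, not a perfect square.
k = 6: 6² + 19 = 55, not a perfect square.
k = 7: 7² + 19 = 68, not a perfect square.
k = 8: 8² + 19 = 83, not a perfect square.
k = 9: 9² + 19 = 100 = 10², a perfect square.
Thus k = 9 disproves the claim, and no smaller k works.

k = 9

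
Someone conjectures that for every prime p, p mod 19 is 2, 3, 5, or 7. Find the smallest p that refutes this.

We need the least prime p for which the claim fails.
p = 2: 2 mod 19 = 2.
p = 3: 3 mod 19 = 3.
p = 5: 5 mod 19 = 5.
p = 7: 7 mod 19 = 7.
p = 11: 11 mod 19 = 11 — not in {2, 3, 5, 7}.

p = 11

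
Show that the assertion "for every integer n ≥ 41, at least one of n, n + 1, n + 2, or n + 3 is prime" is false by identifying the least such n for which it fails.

A counterexample is any integer n ≥ 41 such that n, n + 1, n + 2, n + 3 are all composite; we check each in order.
n = 41: 41 is prime.
n = 42: 43 is prime.
n = 43: 43 is prime.
n = 44: 47 is prime.
n = 45: 47 is prime.
n = 46: 47 is prime.
n = 47: 47 is prime.
n = 48: 48 = 2 × 24; 49 = 7 × 7; 50 = 2 × 25; 51 = 3 × 17 — all composite.
Hence n = 48 is a counterexample.

n = 48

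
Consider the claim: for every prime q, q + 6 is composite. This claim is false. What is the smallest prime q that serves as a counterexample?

q = 5

Check each prime q in order until q + 6 is prime.
For q = 2, 3 the conclusion holds.
q = 5: q + 6 = 11, prime — not composite.
Hence q = 5 is a counterexample.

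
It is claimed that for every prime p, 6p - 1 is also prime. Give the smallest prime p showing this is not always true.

p = 11

Check each prime p in order until 6p - 1 is not prime.
p = 2: 6p - 1 = 11, prime.
p = 3: 6p - 1 = 17, prime.
p = 5: 6p - 1 = 29, prime.
p = 7: 6p - 1 = 41, prime.
p = 11: 6p - 1 = 65 = 5 × 13, not prime.
Thus p = 11 disproves the claim, and no smaller p works.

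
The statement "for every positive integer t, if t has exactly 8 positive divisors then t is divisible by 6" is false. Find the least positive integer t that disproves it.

t = 24: τ(24) = 8; 24 mod 6 = 0.
t = 30: τ(30) = 8; 30 mod 6 = 0.
t = 40: τ(40) = 8; 40 mod 6 = 4.

t = 40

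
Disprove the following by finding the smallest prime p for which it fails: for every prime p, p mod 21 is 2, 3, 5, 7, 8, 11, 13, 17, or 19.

p = 31

For p = 2, 3, 5, 7, 11, 13, 17, 19, 23, 29 the conclusion holds.
p = 31: 31 mod 21 = 10 — not in {2, 3, 5, 7, 8, 11, 13, 17, 19}.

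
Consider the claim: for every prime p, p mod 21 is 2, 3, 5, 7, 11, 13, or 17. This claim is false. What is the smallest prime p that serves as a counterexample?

p = 19

A counterexample is any prime p such that the claim fails; we check each in order.
The first 7 eligible values, up to p = 17, all satisfy the conclusion.
p = 19: 19 mod 21 = 19 — not in {2, 3, 5, 7, 11, 13, 17}.
So p = 19 is the smallest counterexample.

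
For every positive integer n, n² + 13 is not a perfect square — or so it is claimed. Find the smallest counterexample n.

n = 6

The first 5 eligible values, up to n = 5, all satisfy the conclusion.
n = 6: 6² + 13 = 49 = 7², a perfect square.
Hence n = 6 is a counterexample.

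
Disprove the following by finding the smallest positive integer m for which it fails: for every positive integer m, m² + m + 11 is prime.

m = 10

We need the least positive integer m for which m² + m + 11 is not prime.
For m = 1, 2, 3, 4, 5, 6, 7, 8, 9 the conclusion holds.
m = 10: m² + m + 11 = 121 = 11 × 11, composite.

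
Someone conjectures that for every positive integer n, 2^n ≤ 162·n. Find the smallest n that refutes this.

n = 11

The first 10 eligible values, up to n = 10, all satisfy the conclusion.
n = 11: 2^n = 2048 and 162·n = 1782, so 2048 > 1782.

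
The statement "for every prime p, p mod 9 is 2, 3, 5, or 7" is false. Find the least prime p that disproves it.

p = 13

For p = 2, 3, 5, 7, 11 the conclusion holds.
p = 13: 13 mod 9 = 4 — not in {2, 3, 5, 7}.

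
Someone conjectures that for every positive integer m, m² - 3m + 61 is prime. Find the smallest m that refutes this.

m = 1: m² - 3m + 61 = 59, prime.
m = 2: m² - 3m + 61 = 59, prime.
m = 3: m² - 3m + 61 = 61, prime.
m = 4: m² - 3m + 61 = 65 = 5 × 13, composite.

m = 4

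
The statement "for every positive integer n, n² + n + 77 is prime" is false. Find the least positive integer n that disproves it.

n = 6

Check each positive integer n in order until n² + n + 77 is not prime.
The first 5 eligible values, up to n = 5, all satisfy the conclusion.
n = 6: n² + n + 77 = 119 = 7 × 17, composite.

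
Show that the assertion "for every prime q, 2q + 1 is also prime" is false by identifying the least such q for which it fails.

q = 7

q = 2: 2q + 1 = 5, prime.
q = 3: 2q + 1 = 7, prime.
q = 5: 2q + 1 = 11, prime.
q = 7: 2q + 1 = 15 = 3 × 5, not prime.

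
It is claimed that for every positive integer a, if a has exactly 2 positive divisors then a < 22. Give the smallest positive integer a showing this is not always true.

a = 23

We need the least positive integer a for which a has exactly 2 positive divisors but the claim fails.
a = 2: τ(2) = 2; 2 < 22.
a = 3: τ(3) = 2; 3 < 22.
a = 5: τ(5) = 2; 5 < 22.
a = 7: τ(7) = 2; 7 < 22.
a = 11: τ(11) = 2; 11 < 22.
a = 13: τ(13) = 2; 13 < 22.
a = 17: τ(17) = 2; 17 < 22.
a = 19: τ(19) = 2; 19 < 22.
a = 23: τ(23) = 2; 23 ≥ 22.
Hence a = 23 is a counterexample.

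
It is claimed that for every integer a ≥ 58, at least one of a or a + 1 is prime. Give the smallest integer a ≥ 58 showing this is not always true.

The first 4 eligible values, up to a = 61, all satisfy the conclusion.
a = 62: 62 = 2 × 31; 63 = 3 × 21 — both composite.
So a = 62 is the smallest counterexample.

a = 62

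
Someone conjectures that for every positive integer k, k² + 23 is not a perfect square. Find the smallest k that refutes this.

k = 11

The first 10 eligible values, up to k = 10, all satisfy the conclusion.
k = 11: 11² + 23 = 144 = 12², a perfect square.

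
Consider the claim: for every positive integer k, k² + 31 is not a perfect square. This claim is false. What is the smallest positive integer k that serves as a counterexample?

For k = 1, 2, 3, 4, …, 12, 13, 14 the conclusion holds.
k = 15: 15² + 31 = 256 = 16², a perfect square.

k = 15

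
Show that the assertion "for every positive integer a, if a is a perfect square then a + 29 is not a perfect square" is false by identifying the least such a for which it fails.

The first 13 eligible values, up to a = 169, all satisfy the conclusion.
a = 196: 196 = 14² and 196 + 29 = 225 = 15².
Hence a = 196 is a counterexample.

a = 196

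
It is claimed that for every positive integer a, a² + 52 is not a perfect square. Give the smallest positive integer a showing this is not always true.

a = 12

Check each positive integer a in order until a² + 52 is a perfect square.
The first 11 eligible values, up to a = 11, all satisfy the conclusion.
a = 12: 12² + 52 = 196 = 14², a perfect square.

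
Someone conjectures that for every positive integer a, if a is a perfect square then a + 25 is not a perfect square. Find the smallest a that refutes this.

For a = 1, 4, 9, 16, …, 81, 100, 121 the conclusion holds.
a = 144: 144 = 12² and 144 + 25 = 169 = 13².
So a = 144 is the smallest counterexample.

a = 144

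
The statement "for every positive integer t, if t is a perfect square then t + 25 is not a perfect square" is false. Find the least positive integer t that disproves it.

t = 144

Check each positive integer t in order until t is a perfect square but t + 25 is a perfect square.
For t = 1, 4, 9, 16, …, 81, 100, 121 the conclusion holds.
t = 144: 144 = 12² and 144 + 25 = 169 = 13².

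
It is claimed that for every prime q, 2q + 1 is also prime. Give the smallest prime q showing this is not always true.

q = 7

A counterexample is any prime q such that 2q + 1 is not prime; we check each in order.
q = 2: 2q + 1 = 5, prime.
q = 3: 2q + 1 = 7, prime.
q = 5: 2q + 1 = 11, prime.
q = 7: 2q + 1 = 15 = 3 × 5, not prime.
So q = 7 is the smallest counterexample.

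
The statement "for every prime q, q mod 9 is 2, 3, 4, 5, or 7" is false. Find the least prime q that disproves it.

A counterexample is any prime q such that the claim fails; we check each in order.
The first 6 eligible values, up to q = 13, all satisfy the conclusion.
q = 17: 17 mod 9 = 8 — not in {2, 3, 4, 5, 7}.

q = 17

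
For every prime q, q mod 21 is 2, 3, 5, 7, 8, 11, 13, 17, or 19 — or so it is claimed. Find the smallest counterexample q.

A counterexample is any prime q such that the claim fails; we check each in order.
The first 10 eligible values, up to q = 29, all satisfy the conclusion.
q = 31: 31 mod 21 = 10 — not in {2, 3, 5, 7, 8, 11, 13, 17, 19}.
Thus q = 31 disproves the claim, and no smaller q works.

q = 31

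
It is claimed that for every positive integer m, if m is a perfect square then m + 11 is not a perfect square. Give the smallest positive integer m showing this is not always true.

m = 1: 1 + 11 = 12, not a perfect square.
m = 4: 4 + 11 = 15, not a perfect square.
m = 9: 9 + 11 = 20, not a perfect square.
m = 16: 16 + 11 = 27, not a perfect square.
m = 25: 25 = 5² and 25 + 11 = 36 = 6².

m = 25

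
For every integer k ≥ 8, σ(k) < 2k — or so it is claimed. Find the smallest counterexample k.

k = 12

We need the least integer k ≥ 8 for which the claim fails.
The first 4 eligible values, up to k = 11, all satisfy the conclusion.
k = 12: σ(12) = 28; 28 ≥ 24.
Thus k = 12 disproves the claim, and no smaller k works.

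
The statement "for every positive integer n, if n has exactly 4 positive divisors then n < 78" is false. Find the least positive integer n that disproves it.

A counterexample is any positive integer n such that n has exactly 4 positive divisors but the claim fails; we check each in order.
For n = 6, 8, 10, 14, …, 69, 74, 77 the conclusion holds.
n = 82: τ(82) = 4; 82 ≥ 78.

n = 82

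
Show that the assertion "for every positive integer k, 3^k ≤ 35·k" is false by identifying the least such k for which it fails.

We need the least positive integer k for which 3^k > 35·k.
k = 1: 3^k = 3 and 35·k = 35, so 3 ≤ 35.
k = 2: 3^k = 9 and 35·k = 70, so 9 ≤ 70.
k = 3: 3^k = 27 and 35·k = 105, so 27 ≤ 105.
k = 4: 3^k = 81 and 35·k = 140, so 81 ≤ 140.
k = 5: 3^k = 243 and 35·k = 175, so 243 > 175.
Hence k = 5 is a counterexample.

k = 5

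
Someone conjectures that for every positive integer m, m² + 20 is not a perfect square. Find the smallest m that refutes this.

m = 4

Check each positive integer m in order until m² + 20 is a perfect square.
For m = 1, 2, 3 the conclusion holds.
m = 4: 4² + 20 = 36 = 6², a perfect square.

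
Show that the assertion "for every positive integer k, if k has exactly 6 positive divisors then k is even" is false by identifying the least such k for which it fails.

We need the least positive integer k for which k has exactly 6 positive divisors but k is odd.
The first 6 eligible values, up to k = 44, all satisfy the conclusion.
k = 45: divisors of 45: 1, 3, 5, 9, 15, 45; 45 is odd.

k = 45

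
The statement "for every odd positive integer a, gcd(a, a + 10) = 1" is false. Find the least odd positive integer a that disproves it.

Check each odd positive integer a in order until gcd(a, a + 10) > 1.
a = 1: gcd(1, 11) = 1.
a = 3: gcd(3, 13) = 1.
a = 5: gcd(5, 15) = 5.
So a = 5 is the smallest counterexample.

a = 5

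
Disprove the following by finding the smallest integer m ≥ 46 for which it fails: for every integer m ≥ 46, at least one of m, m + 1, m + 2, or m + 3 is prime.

m = 48

A counterexample is any integer m ≥ 46 such that m, m + 1, m + 2, m + 3 are all composite; we check each in order.
For m = 46, 47 the conclusion holds.
m = 48: 48 = 2 × 24; 49 = 7 × 7; 50 = 2 × 25; 51 = 3 × 17 — all composite.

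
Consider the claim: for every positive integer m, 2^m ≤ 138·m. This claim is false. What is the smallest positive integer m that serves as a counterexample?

m = 11

For m = 1, 2, 3, 4, 5, 6, 7, 8, 9, 10 the conclusion holds.
m = 11: 2^m = 2048 and 138·m = 1518, so 2048 > 1518.
Thus m = 11 disproves the claim, and no smaller m works.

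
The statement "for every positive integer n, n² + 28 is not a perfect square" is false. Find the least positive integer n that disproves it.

n = 6

A counterexample is any positive integer n such that n² + 28 is a perfect square; we check each in order.
The first 5 eligible values, up to n = 5, all satisfy the conclusion.
n = 6: 6² + 28 = 64 = 8², a perfect square.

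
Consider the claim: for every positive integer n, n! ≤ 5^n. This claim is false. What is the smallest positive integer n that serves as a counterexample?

n = 12

We need the least positive integer n for which n! > 5^n.
For n = 1, 2, 3, 4, …, 9, 10, 11 the conclusion holds.
n = 12: n! = 479001600 and 5^n = 244140625, so 479001600 > 244140625.
Hence n = 12 is a counterexample.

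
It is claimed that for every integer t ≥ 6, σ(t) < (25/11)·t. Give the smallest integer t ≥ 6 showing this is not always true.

For t = 6, 7, 8, 9, 10, 11 the conclusion holds.
t = 12: σ(12) = 28; 28 ≥ 300/11.

t = 12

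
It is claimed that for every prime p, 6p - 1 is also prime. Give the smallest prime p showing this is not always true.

Check each prime p in order until 6p - 1 is not prime.
The first 4 eligible values, up to p = 7, all satisfy the conclusion.
p = 11: 6p - 1 = 65 = 5 × 13, not prime.
So p = 11 is the smallest counterexample.

p = 11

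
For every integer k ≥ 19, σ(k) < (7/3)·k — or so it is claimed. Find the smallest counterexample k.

A counterexample is any integer k ≥ 19 such that the claim fails; we check each in order.
For k = 19, 20, 21, 22, 23 the conclusion holds.
k = 24: σ(24) = 60; 60 ≥ 56.
So k = 24 is the smallest counterexample.

k = 24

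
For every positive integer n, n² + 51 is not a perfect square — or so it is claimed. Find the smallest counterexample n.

n = 7

Check each positive integer n in order until n² + 51 is a perfect square.
n = 1: 1² + 51 = 52, not a perfect square.
n = 2: 2² + 51 = 55, not a perfect square.
n = 3: 3² + 51 = 60, not a perfect square.
n = 4: 4² + 51 = 67, not a perfect square.
n = 5: 5² + 51 = 76, not a perfect square.
n = 6: 6² + 51 = 87, not a perfect square.
n = 7: 7² + 51 = 100 = 10², a perfect square.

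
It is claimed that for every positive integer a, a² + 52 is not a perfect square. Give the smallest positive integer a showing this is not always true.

Check each positive integer a in order until a² + 52 is a perfect square.
For a = 1, 2, 3, 4, …, 9, 10, 11 the conclusion holds.
a = 12: 12² + 52 = 196 = 14², a perfect square.

a = 12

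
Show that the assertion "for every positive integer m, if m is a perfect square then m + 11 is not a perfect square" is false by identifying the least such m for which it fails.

m = 25

Check each positive integer m in order until m is a perfect square but m + 11 is a perfect square.
m = 1: 1 + 11 = 12, not a perfect square.
m = 4: 4 + 11 = 15, not a perfect square.
m = 9: 9 + 11 = 20, not a perfect square.
m = 16: 16 + 11 = 27, not a perfect square.
m = 25: 25 = 5² and 25 + 11 = 36 = 6².
Hence m = 25 is a counterexample.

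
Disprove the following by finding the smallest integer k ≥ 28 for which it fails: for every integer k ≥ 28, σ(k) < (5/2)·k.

k = 28: σ(28) = 56; 56 < 70.
k = 29: σ(29) = 30; 30 < 145/2.
k = 30: σ(30) = 72; 72 < 75.
k = 31: σ(31) = 32; 32 < 155/2.
k = 32: σ(32) = 63; 63 < 80.
k = 33: σ(33) = 48; 48 < 165/2.
k = 34: σ(34) = 54; 54 < 85.
k = 35: σ(35) = 48; 48 < 175/2.
k = 36: σ(36) = 91; 91 ≥ 90.

k = 36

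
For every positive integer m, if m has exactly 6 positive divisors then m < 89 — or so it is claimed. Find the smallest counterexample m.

A counterexample is any positive integer m such that m has exactly 6 positive divisors but the claim fails; we check each in order.
For m = 12, 18, 20, 28, …, 68, 75, 76 the conclusion holds.
m = 92: τ(92) = 6; 92 ≥ 89.
Hence m = 92 is a counterexample.

m = 92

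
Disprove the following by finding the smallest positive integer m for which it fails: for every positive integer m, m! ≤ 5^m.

m = 12

We need the least positive integer m for which m! > 5^m.
For m = 1, 2, 3, 4, …, 9, 10, 11 the conclusion holds.
m = 12: m! = 479001600 and 5^m = 244140625, so 479001600 > 244140625.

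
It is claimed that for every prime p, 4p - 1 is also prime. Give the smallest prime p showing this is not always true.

p = 7

We need the least prime p for which 4p - 1 is not prime.
For p = 2, 3, 5 the conclusion holds.
p = 7: 4p - 1 = 27 = 3 × 9, not prime.
Hence p = 7 is a counterexample.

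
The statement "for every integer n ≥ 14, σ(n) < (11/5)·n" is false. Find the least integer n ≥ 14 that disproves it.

n = 24

Check each integer n ≥ 14 in order until the claim fails.
For n = 14, 15, 16, 17, 18, 19, 20, 21, 22, 23 the conclusion holds.
n = 24: σ(24) = 60; 60 ≥ 264/5.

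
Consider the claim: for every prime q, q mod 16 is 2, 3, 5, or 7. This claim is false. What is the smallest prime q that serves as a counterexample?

q = 11

We need the least prime q for which the claim fails.
q = 2: 2 mod 16 = 2.
q = 3: 3 mod 16 = 3.
q = 5: 5 mod 16 = 5.
q = 7: 7 mod 16 = 7.
q = 11: 11 mod 16 = 11 — not in {2, 3, 5, 7}.
Thus q = 11 disproves the claim, and no smaller q works.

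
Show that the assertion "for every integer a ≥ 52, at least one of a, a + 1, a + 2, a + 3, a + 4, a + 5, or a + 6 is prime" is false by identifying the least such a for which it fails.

a = 90

A counterexample is any integer a ≥ 52 such that a, a + 1, a + 2, a + 3, a + 4, a + 5, a + 6 are all composite; we check each in order.
For a = 52, 53, 54, 55, …, 87, 88, 89 the conclusion holds.
a = 90: 90 = 2 × 45; 91 = 7 × 13; 92 = 2 × 46; 93 = 3 × 31; 94 = 2 × 47; 95 = 5 × 19; 96 = 2 × 48 — all composite.
So a = 90 is the smallest counterexample.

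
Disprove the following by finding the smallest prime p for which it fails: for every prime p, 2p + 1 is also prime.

p = 2: 2p + 1 = 5, prime.
p = 3: 2p + 1 = 7, prime.
p = 5: 2p + 1 = 11, prime.
p = 7: 2p + 1 = 15 = 3 × 5, not prime.
So p = 7 is the smallest counterexample.

p = 7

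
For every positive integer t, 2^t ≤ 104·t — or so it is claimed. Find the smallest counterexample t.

t = 11

The first 10 eligible values, up to t = 10, all satisfy the conclusion.
t = 11: 2^t = 2048 and 104·t = 1144, so 2048 > 1144.
So t = 11 is the smallest counterexample.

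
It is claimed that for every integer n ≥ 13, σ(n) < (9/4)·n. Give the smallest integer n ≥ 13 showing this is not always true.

n = 24

For n = 13, 14, 15, 16, …, 21, 22, 23 the conclusion holds.
n = 24: σ(24) = 60; 60 ≥ 54.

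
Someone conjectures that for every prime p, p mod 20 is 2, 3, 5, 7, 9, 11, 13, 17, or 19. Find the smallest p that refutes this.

p = 41

Check each prime p in order until the claim fails.
The first 12 eligible values, up to p = 37, all satisfy the conclusion.
p = 41: 41 mod 20 = 1 — not in {2, 3, 5, 7, 9, 11, 13, 17, 19}.
Thus p = 41 disproves the claim, and no smaller p works.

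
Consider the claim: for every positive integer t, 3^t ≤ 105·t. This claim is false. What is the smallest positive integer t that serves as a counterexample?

Check each positive integer t in order until 3^t > 105·t.
For t = 1, 2, 3, 4, 5 the conclusion holds.
t = 6: 3^t = 729 and 105·t = 630, so 729 > 630.
Thus t = 6 disproves the claim, and no smaller t works.

t = 6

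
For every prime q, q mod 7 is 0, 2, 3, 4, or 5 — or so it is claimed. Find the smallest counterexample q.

q = 13

The first 5 eligible values, up to q = 11, all satisfy the conclusion.
q = 13: 13 mod 7 = 6 — not in {0, 2, 3, 4, 5}.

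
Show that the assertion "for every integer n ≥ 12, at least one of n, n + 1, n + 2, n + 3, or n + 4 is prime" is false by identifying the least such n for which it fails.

n = 24

Check each integer n ≥ 12 in order until n, n + 1, n + 2, n + 3, n + 4 are all composite.
For n = 12, 13, 14, 15, …, 21, 22, 23 the conclusion holds.
n = 24: 24 = 2 × 12; 25 = 5 × 5; 26 = 2 × 13; 27 = 3 × 9; 28 = 2 × 14 — all composite.
Hence n = 24 is a counterexample.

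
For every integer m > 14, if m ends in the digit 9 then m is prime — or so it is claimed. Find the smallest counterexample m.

m = 39

Check each integer m > 14 in order until m ends in the digit 9 but m is not prime.
For m = 19, 29 the conclusion holds.
m = 39: 39 ends in 9; 39 = 3 × 13, composite.
So m = 39 is the smallest counterexample.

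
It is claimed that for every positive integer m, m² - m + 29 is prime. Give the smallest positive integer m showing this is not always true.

A counterexample is any positive integer m such that m² - m + 29 is not prime; we check each in order.
m = 1: m² - m + 29 = 29, prime.
m = 2: m² - m + 29 = 31, prime.
m = 3: m² - m + 29 = 35 = 5 × 7, composite.

m = 3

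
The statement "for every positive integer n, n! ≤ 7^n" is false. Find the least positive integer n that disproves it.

n = 17

A counterexample is any positive integer n such that n! > 7^n; we check each in order.
For n = 1, 2, 3, 4, …, 14, 15, 16 the conclusion holds.
n = 17: n! = 355687428096000 and 7^n = 232630513987207, so 355687428096000 > 232630513987207.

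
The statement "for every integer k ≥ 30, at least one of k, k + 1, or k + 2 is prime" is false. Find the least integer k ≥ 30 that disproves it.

k = 32

We need the least integer k ≥ 30 for which k, k + 1, k + 2 are all composite.
k = 30: 31 is prime.
k = 31: 31 is prime.
k = 32: 32 = 2 × 16; 33 = 3 × 11; 34 = 2 × 17 — all composite.
Thus k = 32 disproves the claim, and no smaller k works.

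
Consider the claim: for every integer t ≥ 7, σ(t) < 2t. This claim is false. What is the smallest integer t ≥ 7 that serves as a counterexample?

t = 12

Check each integer t ≥ 7 in order until the claim fails.
The first 5 eligible values, up to t = 11, all satisfy the conclusion.
t = 12: σ(12) = 28; 28 ≥ 24.
Thus t = 12 disproves the claim, and no smaller t works.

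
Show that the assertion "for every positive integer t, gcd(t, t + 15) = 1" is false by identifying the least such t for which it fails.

t = 1: gcd(1, 16) = 1.
t = 2: gcd(2, 17) = 1.
t = 3: gcd(3, 18) = 3.

t = 3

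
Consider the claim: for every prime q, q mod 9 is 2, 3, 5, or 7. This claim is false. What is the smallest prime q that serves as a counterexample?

q = 13

A counterexample is any prime q such that the claim fails; we check each in order.
The first 5 eligible values, up to q = 11, all satisfy the conclusion.
q = 13: 13 mod 9 = 4 — not in {2, 3, 5, 7}.
Hence q = 13 is a counterexample.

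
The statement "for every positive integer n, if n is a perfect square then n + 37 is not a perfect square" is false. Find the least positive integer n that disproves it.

n = 324

A counterexample is any positive integer n such that n is a perfect square but n + 37 is a perfect square; we check each in order.
The first 17 eligible values, up to n = 289, all satisfy the conclusion.
n = 324: 324 = 18² and 324 + 37 = 361 = 19².
So n = 324 is the smallest counterexample.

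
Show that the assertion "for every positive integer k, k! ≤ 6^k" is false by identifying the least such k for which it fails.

k = 14

We need the least positive integer k for which k! > 6^k.
For k = 1, 2, 3, 4, …, 11, 12, 13 the conclusion holds.
k = 14: k! = 87178291200 and 6^k = 78364164096, so 87178291200 > 78364164096.
Hence k = 14 is a counterexample.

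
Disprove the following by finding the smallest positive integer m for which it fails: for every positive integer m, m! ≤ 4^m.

m = 9

A counterexample is any positive integer m such that m! > 4^m; we check each in order.
For m = 1, 2, 3, 4, 5, 6, 7, 8 the conclusion holds.
m = 9: m! = 362880 and 4^m = 262144, so 362880 > 262144.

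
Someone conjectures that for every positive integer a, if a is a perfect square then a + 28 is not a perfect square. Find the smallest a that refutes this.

Check each positive integer a in order until a is a perfect square but a + 28 is a perfect square.
For a = 1, 4, 9, 16, 25 the conclusion holds.
a = 36: 36 = 6² and 36 + 28 = 64 = 8².
Hence a = 36 is a counterexample.

a = 36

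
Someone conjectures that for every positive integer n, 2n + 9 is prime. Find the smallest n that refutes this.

A counterexample is any positive integer n such that 2n + 9 is not prime; we check each in order.
For n = 1, 2 the conclusion holds.
n = 3: 2n + 9 = 15 = 3 × 5, composite.

n = 3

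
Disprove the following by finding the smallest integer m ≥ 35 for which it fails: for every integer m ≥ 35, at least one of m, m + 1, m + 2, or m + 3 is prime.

m = 48

We need the least integer m ≥ 35 for which m, m + 1, m + 2, m + 3 are all composite.
The first 13 eligible values, up to m = 47, all satisfy the conclusion.
m = 48: 48 = 2 × 24; 49 = 7 × 7; 50 = 2 × 25; 51 = 3 × 17 — all composite.
Hence m = 48 is a counterexample.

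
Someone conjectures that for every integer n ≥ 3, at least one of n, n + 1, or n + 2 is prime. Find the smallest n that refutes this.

A counterexample is any integer n ≥ 3 such that n, n + 1, n + 2 are all composite; we check each in order.
n = 3: 3 is prime.
n = 4: 5 is prime.
n = 5: 5 is prime.
n = 6: 7 is prime.
n = 7: 7 is prime.
n = 8: 8 = 2 × 4; 9 = 3 × 3; 10 = 2 × 5 — all composite.
So n = 8 is the smallest counterexample.

n = 8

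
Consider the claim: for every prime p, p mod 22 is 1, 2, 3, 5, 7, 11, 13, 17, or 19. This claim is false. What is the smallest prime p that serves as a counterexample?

p = 31

For p = 2, 3, 5, 7, 11, 13, 17, 19, 23, 29 the conclusion holds.
p = 31: 31 mod 22 = 9 — not in {1, 2, 3, 5, 7, 11, 13, 17, 19}.
Hence p = 31 is a counterexample.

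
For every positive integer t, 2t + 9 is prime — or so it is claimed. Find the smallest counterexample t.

t = 1: 2t + 9 = 11, prime.
t = 2: 2t + 9 = 13, prime.
t = 3: 2t + 9 = 15 = 3 × 5, composite.
Hence t = 3 is a counterexample.

t = 3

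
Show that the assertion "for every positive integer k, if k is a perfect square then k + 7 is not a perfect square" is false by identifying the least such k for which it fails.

k = 9

k = 1: 1 + 7 = 8, not a perfect square.
k = 4: 4 + 7 = 11, not a perfect square.
k = 9: 9 = 3² and 9 + 7 = 16 = 4².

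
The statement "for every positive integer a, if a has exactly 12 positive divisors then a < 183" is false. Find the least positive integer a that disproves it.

For a = 60, 72, 84, 90, …, 150, 156, 160 the conclusion holds.
a = 198: τ(198) = 12; 198 ≥ 183.

a = 198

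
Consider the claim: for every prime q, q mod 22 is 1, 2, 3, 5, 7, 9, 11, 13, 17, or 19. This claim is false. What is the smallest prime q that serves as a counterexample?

Check each prime q in order until the claim fails.
For q = 2, 3, 5, 7, …, 23, 29, 31 the conclusion holds.
q = 37: 37 mod 22 = 15 — not in {1, 2, 3, 5, 7, 9, 11, 13, 17, 19}.
So q = 37 is the smallest counterexample.

q = 37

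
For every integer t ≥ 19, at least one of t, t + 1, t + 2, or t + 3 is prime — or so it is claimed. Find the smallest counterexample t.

t = 24

t = 19: 19 is prime.
t = 20: 23 is prime.
t = 21: 23 is prime.
t = 22: 23 is prime.
t = 23: 23 is prime.
t = 24: 24 = 2 × 12; 25 = 5 × 5; 26 = 2 × 13; 27 = 3 × 9 — all composite.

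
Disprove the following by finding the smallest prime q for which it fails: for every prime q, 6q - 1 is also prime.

Check each prime q in order until 6q - 1 is not prime.
For q = 2, 3, 5, 7 the conclusion holds.
q = 11: 6q - 1 = 65 = 5 × 13, not prime.

q = 11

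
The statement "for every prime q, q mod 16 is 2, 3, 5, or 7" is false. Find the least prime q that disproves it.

q = 11

Check each prime q in order until the claim fails.
The first 4 eligible values, up to q = 7, all satisfy the conclusion.
q = 11: 11 mod 16 = 11 — not in {2, 3, 5, 7}.
Thus q = 11 disproves the claim, and no smaller q works.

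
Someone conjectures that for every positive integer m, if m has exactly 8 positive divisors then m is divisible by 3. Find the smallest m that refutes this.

We need the least positive integer m for which m has exactly 8 positive divisors but m is not divisible by 3.
For m = 24, 30 the conclusion holds.
m = 40: τ(40) = 8; 40 mod 3 = 1.
So m = 40 is the smallest counterexample.

m = 40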